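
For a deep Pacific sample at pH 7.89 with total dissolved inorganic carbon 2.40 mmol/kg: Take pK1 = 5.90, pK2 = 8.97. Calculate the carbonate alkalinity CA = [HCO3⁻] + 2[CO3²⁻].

CA = 2.56 mmol/kg

CA = [HCO3⁻] + 2[CO3²⁻] = (α₁ + 2α₂)·DIC
At pH 7.89: [H⁺]/K1 = 10^-1.99 = 0.010233, K2/[H⁺] = 10^-1.08 = 0.083176
α₁ = 1/(1 + 0.010233 + 0.083176) = 1/1.0934 = 0.9146; α₂ = α₁·K2/[H⁺] = 0.07607
α₁ + 2α₂ = 1.0667
CA = 1.0667 × 2.40 = 2.56 mmol/kg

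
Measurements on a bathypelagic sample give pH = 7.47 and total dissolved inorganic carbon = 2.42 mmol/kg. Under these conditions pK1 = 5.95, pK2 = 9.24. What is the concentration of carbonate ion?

α₂ = 1 / (1 + [H⁺]/K2 + [H⁺]²/(K1K2)) = 1 / (1 + 10^+1.77 + 10^+0.25)
   = 1 / (1 + 58.884 + 1.7783) = 1/61.663 = 0.01622
[CO3²⁻] = α₂ × DIC = 0.01622 × 2.42 = 0.0392 mmol/kg

[CO3²⁻] = 0.0392 mmol/kg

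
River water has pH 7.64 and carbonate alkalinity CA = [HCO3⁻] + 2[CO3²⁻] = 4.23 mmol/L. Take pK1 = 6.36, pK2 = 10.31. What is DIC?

DIC = 4.44 mmol/L

CA = [HCO3⁻] + 2[CO3²⁻] = (α₁ + 2α₂)·DIC
At pH 7.64: [H⁺]/K1 = 10^-1.28 = 0.052481, K2/[H⁺] = 10^-2.67 = 0.0021380
α₁ = 1/(1 + 0.052481 + 0.0021380) = 1/1.0546 = 0.9482; α₂ = α₁·K2/[H⁺] = 0.002027
α₁ + 2α₂ = 0.9523
DIC = CA / (α₁ + 2α₂) = 4.23 / 0.9523 = 4.44 mmol/L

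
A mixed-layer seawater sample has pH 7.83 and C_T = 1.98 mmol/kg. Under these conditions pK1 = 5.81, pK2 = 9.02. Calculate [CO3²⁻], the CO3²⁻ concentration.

[CO3²⁻] = 0.119 mmol/kg

α₂ = 1 / (1 + [H⁺]/K2 + [H⁺]²/(K1K2)) = 1 / (1 + 10^+1.19 + 10^-0.83)
   = 1 / (1 + 15.488 + 0.14791) = 1/16.636 = 0.06011
[CO3²⁻] = α₂ × DIC = 0.06011 × 1.98 = 0.119 mmol/kg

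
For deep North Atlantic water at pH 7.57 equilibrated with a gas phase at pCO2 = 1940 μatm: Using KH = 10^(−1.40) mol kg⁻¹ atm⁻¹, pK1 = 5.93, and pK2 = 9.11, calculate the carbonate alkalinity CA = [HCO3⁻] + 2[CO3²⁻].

CA = 3.57 mmol/kg

[CO2*] = KH · pCO2 = 10^(−1.40) × 1940×10^-6 = 7.723×10^-5 mol/kg
α₀ = 1/(1 + K1/[H⁺] + K1K2/[H⁺]²) = 1/(1 + 10^+1.64 + 10^+0.10) = 0.02178
DIC = [CO2*]/α₀ = 7.723×10^-5 / 0.02178 = 3.546 mmol/kg
CA = (α₁ + 2α₂)·DIC = (0.9508 + 2×0.02742) × 3.546 = 3.57 mmol/kg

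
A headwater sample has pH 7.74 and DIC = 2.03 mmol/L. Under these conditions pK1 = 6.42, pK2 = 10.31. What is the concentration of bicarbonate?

α₁ = 1 / (1 + [H⁺]/K1 + K2/[H⁺]) = 1 / (1 + 10^-1.32 + 10^-2.57)
   = 1 / (1 + 0.047863 + 0.0026915) = 1/1.0506 = 0.9519
[HCO3⁻] = α₁ × DIC = 0.9519 × 2.03 = 1.93 mmol/L

[HCO3⁻] = 1.93 mmol/L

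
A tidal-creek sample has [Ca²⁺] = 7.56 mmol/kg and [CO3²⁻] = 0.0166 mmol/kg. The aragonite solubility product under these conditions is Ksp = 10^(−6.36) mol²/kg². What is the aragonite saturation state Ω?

Ω = 0.287

Ksp = 10^(−6.36) = 4.365×10^-7
Ω = [Ca²⁺][CO3²⁻]/Ksp = (7.56×10^-3)(0.0166×10^-3) / 4.365×10^-7 = 0.287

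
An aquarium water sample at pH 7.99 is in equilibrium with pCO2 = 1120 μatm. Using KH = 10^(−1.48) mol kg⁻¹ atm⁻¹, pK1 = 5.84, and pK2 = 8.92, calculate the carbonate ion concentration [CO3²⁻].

[CO3²⁻] = 0.615 mmol/kg

[CO2*] = KH · pCO2 = 10^(−1.48) × 1120×10^-6 = 3.709×10^-5 mol/kg
α₀ = 1/(1 + K1/[H⁺] + K1K2/[H⁺]²) = 1/(1 + 10^+2.15 + 10^+1.22) = 0.006295
DIC = [CO2*]/α₀ = 3.709×10^-5 / 0.006295 = 5.891 mmol/kg
[CO3²⁻] = α₂·DIC; α₂ = 0.1045, so [CO3²⁻] = 0.1045 × 5.891 = 0.615 mmol/kg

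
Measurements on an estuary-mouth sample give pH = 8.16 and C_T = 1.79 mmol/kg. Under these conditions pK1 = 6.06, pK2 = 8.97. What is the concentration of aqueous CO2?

[CO2*] = 12.2 μmol/kg

α₀ = 1 / (1 + K1/[H⁺] + K1K2/[H⁺]²) = 1 / (1 + 10^+2.10 + 10^+1.29)
   = 1 / (1 + 125.89 + 19.498) = 1/146.39 = 0.006831
[CO2*] = α₀ × DIC = 0.006831 × 1.79 = 0.0122 mmol/kg = 12.2 μmol/kg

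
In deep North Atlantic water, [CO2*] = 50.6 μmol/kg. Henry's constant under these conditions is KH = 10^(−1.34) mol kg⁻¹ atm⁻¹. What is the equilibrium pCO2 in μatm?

pCO2 = 1110 μatm

KH = 10^(−1.34) = 4.571×10^-2 mol kg⁻¹ atm⁻¹
pCO2 = [CO2*]/KH = 50.6×10^-6 / 4.571×10^-2 = 1.11×10^-3 atm = 1110 μatm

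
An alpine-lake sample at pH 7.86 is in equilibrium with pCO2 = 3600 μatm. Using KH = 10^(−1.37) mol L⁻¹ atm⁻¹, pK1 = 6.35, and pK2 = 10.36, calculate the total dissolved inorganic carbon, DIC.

DIC = 5.14 mmol/L

[CO2*] = KH · pCO2 = 10^(−1.37) × 3600×10^-6 = 1.536×10^-4 mol/L
α₀ = 1/(1 + K1/[H⁺] + K1K2/[H⁺]²) = 1/(1 + 10^+1.51 + 10^-0.99) = 0.02988
DIC = [CO2*]/α₀ = 1.536×10^-4 / 0.02988 = 5.14 mmol/L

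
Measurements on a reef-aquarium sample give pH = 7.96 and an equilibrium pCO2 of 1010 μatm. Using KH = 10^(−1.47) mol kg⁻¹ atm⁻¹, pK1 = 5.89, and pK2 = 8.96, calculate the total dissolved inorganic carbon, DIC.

DIC = 4.46 mmol/kg

[CO2*] = KH · pCO2 = 10^(−1.47) × 1010×10^-6 = 3.422×10^-5 mol/kg
α₀ = 1/(1 + K1/[H⁺] + K1K2/[H⁺]²) = 1/(1 + 10^+2.07 + 10^+1.07) = 0.007678
DIC = [CO2*]/α₀ = 3.422×10^-5 / 0.007678 = 4.46 mmol/kg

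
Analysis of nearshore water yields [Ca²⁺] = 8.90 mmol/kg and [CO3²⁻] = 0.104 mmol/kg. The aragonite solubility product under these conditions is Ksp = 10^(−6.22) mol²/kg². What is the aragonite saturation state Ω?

Ω = 1.54

Ksp = 10^(−6.22) = 6.026×10^-7
Ω = [Ca²⁺][CO3²⁻]/Ksp = (8.90×10^-3)(0.104×10^-3) / 6.026×10^-7 = 1.54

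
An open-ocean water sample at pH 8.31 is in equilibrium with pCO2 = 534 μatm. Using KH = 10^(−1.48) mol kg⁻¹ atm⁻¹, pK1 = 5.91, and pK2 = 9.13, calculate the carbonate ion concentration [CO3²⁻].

[CO2*] = KH · pCO2 = 10^(−1.48) × 534×10^-6 = 1.768×10^-5 mol/kg
α₀ = 1/(1 + K1/[H⁺] + K1K2/[H⁺]²) = 1/(1 + 10^+2.40 + 10^+1.58) = 0.003446
DIC = [CO2*]/α₀ = 1.768×10^-5 / 0.003446 = 5.132 mmol/kg
[CO3²⁻] = α₂·DIC; α₂ = 0.1310, so [CO3²⁻] = 0.1310 × 5.132 = 0.672 mmol/kg

[CO3²⁻] = 0.672 mmol/kg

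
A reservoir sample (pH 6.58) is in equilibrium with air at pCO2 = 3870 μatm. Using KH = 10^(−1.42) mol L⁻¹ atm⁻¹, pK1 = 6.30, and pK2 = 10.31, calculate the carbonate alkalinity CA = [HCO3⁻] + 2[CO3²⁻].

CA = 0.280 mmol/L

[CO2*] = KH · pCO2 = 10^(−1.42) × 3870×10^-6 = 1.471×10^-4 mol/L
α₀ = 1/(1 + K1/[H⁺] + K1K2/[H⁺]²) = 1/(1 + 10^+0.28 + 10^-3.45) = 0.3441
DIC = [CO2*]/α₀ = 1.471×10^-4 / 0.3441 = 0.4275 mmol/L
CA = (α₁ + 2α₂)·DIC = (0.6557 + 2×0.0001221) × 0.4275 = 0.280 mmol/L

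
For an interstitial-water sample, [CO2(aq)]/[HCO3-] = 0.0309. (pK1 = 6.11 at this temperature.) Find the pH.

pH = 7.62

From K1 = [H⁺][HCO3-]/[CO2(aq)]:  pH = pK1 − log₁₀([CO2(aq)]/[HCO3-])
log₁₀(0.0309) = -1.510
pH = 6.11 − (-1.510) = 7.62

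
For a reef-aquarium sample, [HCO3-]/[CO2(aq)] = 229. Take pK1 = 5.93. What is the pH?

pH = 8.29

From K1 = [H⁺][HCO3-]/[CO2(aq)]:  pH = pK1 + log₁₀([HCO3-]/[CO2(aq)])
log₁₀(229) = +2.360
pH = 5.93 + (+2.360) = 8.29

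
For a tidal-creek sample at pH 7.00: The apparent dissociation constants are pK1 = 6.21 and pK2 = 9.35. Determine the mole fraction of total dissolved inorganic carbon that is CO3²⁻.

α₂ = 1 / (1 + [H⁺]/K2 + [H⁺]²/(K1K2)) = 1 / (1 + 10^+2.35 + 10^+1.56)
   = 1 / (1 + 223.87 + 36.308) = 1/261.18 = 0.003829

α₂ = 0.00383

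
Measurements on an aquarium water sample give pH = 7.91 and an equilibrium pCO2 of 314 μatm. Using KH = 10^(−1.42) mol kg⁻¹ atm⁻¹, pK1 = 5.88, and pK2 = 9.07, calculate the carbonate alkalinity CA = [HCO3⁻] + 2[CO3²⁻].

CA = 1.46 mmol/kg

[CO2*] = KH · pCO2 = 10^(−1.42) × 314×10^-6 = 1.194×10^-5 mol/kg
α₀ = 1/(1 + K1/[H⁺] + K1K2/[H⁺]²) = 1/(1 + 10^+2.03 + 10^+0.87) = 0.008653
DIC = [CO2*]/α₀ = 1.194×10^-5 / 0.008653 = 1.380 mmol/kg
CA = (α₁ + 2α₂)·DIC = (0.9272 + 2×0.06415) × 1.380 = 1.46 mmol/kg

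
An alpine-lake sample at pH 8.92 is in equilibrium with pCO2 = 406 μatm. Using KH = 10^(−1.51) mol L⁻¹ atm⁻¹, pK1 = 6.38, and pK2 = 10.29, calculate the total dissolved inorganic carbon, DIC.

[CO2*] = KH · pCO2 = 10^(−1.51) × 406×10^-6 = 1.255×10^-5 mol/L
α₀ = 1/(1 + K1/[H⁺] + K1K2/[H⁺]²) = 1/(1 + 10^+2.54 + 10^+1.17) = 0.002758
DIC = [CO2*]/α₀ = 1.255×10^-5 / 0.002758 = 4.55 mmol/L

DIC = 4.55 mmol/L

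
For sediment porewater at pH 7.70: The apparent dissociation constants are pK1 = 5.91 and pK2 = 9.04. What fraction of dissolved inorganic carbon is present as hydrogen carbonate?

α₁ = 1 / (1 + [H⁺]/K1 + K2/[H⁺]) = 1 / (1 + 10^-1.79 + 10^-1.34)
   = 1 / (1 + 0.016218 + 0.045709) = 1/1.0619 = 0.9417

α₁ = 0.942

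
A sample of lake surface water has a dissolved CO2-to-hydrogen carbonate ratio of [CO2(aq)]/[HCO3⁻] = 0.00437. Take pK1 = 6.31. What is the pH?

pH = 8.67

From K1 = [H⁺][HCO3⁻]/[CO2(aq)]:  pH = pK1 − log₁₀([CO2(aq)]/[HCO3⁻])
log₁₀(0.00437) = -2.360
pH = 6.31 − (-2.360) = 8.67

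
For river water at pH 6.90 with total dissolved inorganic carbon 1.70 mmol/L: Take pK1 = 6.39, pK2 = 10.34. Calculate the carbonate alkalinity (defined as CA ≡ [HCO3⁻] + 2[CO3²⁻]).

CA = [HCO3⁻] + 2[CO3²⁻] = (α₁ + 2α₂)·DIC
At pH 6.90: [H⁺]/K1 = 10^-0.51 = 0.30903, K2/[H⁺] = 10^-3.44 = 0.00036308
α₁ = 1/(1 + 0.30903 + 0.00036308) = 1/1.3094 = 0.7637; α₂ = α₁·K2/[H⁺] = 0.0002773
α₁ + 2α₂ = 0.7643
CA = 0.7643 × 1.70 = 1.30 mmol/L

CA = 1.30 mmol/L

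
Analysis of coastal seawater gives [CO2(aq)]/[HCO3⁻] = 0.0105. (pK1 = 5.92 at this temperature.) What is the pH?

pH = 7.90

From K1 = [H⁺][HCO3⁻]/[CO2(aq)]:  pH = pK1 − log₁₀([CO2(aq)]/[HCO3⁻])
log₁₀(0.0105) = -1.979
pH = 5.92 − (-1.979) = 7.90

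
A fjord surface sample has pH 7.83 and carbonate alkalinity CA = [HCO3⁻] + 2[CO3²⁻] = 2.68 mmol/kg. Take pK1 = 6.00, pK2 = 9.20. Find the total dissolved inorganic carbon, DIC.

DIC = 2.61 mmol/kg

CA = [HCO3⁻] + 2[CO3²⁻] = (α₁ + 2α₂)·DIC
At pH 7.83: [H⁺]/K1 = 10^-1.83 = 0.014791, K2/[H⁺] = 10^-1.37 = 0.042658
α₁ = 1/(1 + 0.014791 + 0.042658) = 1/1.0574 = 0.9457; α₂ = α₁·K2/[H⁺] = 0.04034
α₁ + 2α₂ = 1.0264
DIC = CA / (α₁ + 2α₂) = 2.68 / 1.0264 = 2.61 mmol/kg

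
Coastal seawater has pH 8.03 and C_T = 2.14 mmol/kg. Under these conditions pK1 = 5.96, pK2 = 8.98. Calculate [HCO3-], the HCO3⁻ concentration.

α₁ = 1 / (1 + [H⁺]/K1 + K2/[H⁺]) = 1 / (1 + 10^-2.07 + 10^-0.95)
   = 1 / (1 + 0.0085114 + 0.11220) = 1/1.1207 = 0.8923
[HCO3⁻] = α₁ × DIC = 0.8923 × 2.14 = 1.91 mmol/kg

[HCO3⁻] = 1.91 mmol/kg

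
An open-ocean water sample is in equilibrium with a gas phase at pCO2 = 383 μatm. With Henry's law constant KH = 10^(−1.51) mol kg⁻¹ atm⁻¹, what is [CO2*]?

KH = 10^(−1.51) = 3.090×10^-2 mol kg⁻¹ atm⁻¹
[CO2*] = KH · pCO2 = 3.090×10^-2 × 383×10^-6 atm = 1.18×10^-5 mol/kg

[CO2*] = 11.8 μmol/kg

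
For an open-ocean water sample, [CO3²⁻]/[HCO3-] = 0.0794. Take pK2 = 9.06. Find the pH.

pH = 7.96

From K2 = [H⁺][CO3²⁻]/[HCO3-]:  pH = pK2 + log₁₀([CO3²⁻]/[HCO3-])
log₁₀(0.0794) = -1.100
pH = 9.06 + (-1.100) = 7.96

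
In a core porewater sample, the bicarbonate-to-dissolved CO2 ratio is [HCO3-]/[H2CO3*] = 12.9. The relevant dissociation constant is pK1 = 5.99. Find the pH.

pH = 7.10

From K1 = [H⁺][HCO3-]/[H2CO3*]:  pH = pK1 + log₁₀([HCO3-]/[H2CO3*])
log₁₀(12.9) = +1.111
pH = 5.99 + (+1.111) = 7.10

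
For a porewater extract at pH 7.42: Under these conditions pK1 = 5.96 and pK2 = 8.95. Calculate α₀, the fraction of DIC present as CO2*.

α₀ = 0.0326

α₀ = 1 / (1 + K1/[H⁺] + K1K2/[H⁺]²) = 1 / (1 + 10^+1.46 + 10^-0.07)
   = 1 / (1 + 28.840 + 0.85114) = 1/30.691 = 0.03258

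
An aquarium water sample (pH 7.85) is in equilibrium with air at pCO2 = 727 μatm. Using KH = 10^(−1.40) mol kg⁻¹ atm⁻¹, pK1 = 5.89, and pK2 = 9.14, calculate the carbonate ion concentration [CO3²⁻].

[CO3²⁻] = 0.135 mmol/kg

[CO2*] = KH · pCO2 = 10^(−1.40) × 727×10^-6 = 2.894×10^-5 mol/kg
α₀ = 1/(1 + K1/[H⁺] + K1K2/[H⁺]²) = 1/(1 + 10^+1.96 + 10^+0.67) = 0.01032
DIC = [CO2*]/α₀ = 2.894×10^-5 / 0.01032 = 2.804 mmol/kg
[CO3²⁻] = α₂·DIC; α₂ = 0.04828, so [CO3²⁻] = 0.04828 × 2.804 = 0.135 mmol/kg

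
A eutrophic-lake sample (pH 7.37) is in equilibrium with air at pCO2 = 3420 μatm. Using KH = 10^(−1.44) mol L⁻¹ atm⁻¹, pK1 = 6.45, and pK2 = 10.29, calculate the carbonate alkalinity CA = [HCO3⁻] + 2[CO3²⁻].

CA = 1.04 mmol/L

[CO2*] = KH · pCO2 = 10^(−1.44) × 3420×10^-6 = 1.242×10^-4 mol/L
α₀ = 1/(1 + K1/[H⁺] + K1K2/[H⁺]²) = 1/(1 + 10^+0.92 + 10^-2.00) = 0.1072
DIC = [CO2*]/α₀ = 1.242×10^-4 / 0.1072 = 1.158 mmol/L
CA = (α₁ + 2α₂)·DIC = (0.8917 + 2×0.001072) × 1.158 = 1.04 mmol/L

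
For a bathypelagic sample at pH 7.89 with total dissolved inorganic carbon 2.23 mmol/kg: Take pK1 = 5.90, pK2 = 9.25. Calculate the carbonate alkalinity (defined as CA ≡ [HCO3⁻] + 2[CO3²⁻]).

CA = 2.30 mmol/kg

CA = [HCO3⁻] + 2[CO3²⁻] = (α₁ + 2α₂)·DIC
At pH 7.89: [H⁺]/K1 = 10^-1.99 = 0.010233, K2/[H⁺] = 10^-1.36 = 0.043652
α₁ = 1/(1 + 0.010233 + 0.043652) = 1/1.0539 = 0.9489; α₂ = α₁·K2/[H⁺] = 0.04142
α₁ + 2α₂ = 1.0317
CA = 1.0317 × 2.23 = 2.30 mmol/kg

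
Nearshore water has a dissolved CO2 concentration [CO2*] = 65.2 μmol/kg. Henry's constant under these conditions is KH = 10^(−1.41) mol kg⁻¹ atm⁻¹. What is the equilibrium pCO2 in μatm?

pCO2 = 1680 μatm

KH = 10^(−1.41) = 3.890×10^-2 mol kg⁻¹ atm⁻¹
pCO2 = [CO2*]/KH = 65.2×10^-6 / 3.890×10^-2 = 1.68×10^-3 atm = 1680 μatm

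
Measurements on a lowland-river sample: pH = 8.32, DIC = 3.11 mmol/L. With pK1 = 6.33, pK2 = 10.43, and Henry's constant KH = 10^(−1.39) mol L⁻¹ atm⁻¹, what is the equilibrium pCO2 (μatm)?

pCO2 = 767 μatm

α₀ = 1 / (1 + K1/[H⁺] + K1K2/[H⁺]²) = 1 / (1 + 10^+1.99 + 10^-0.12)
   = 1 / (1 + 97.724 + 0.75858) = 1/99.482 = 0.01005
[CO2*] = α₀ × DIC = 0.01005 × 3.11 = 0.03126 mmol/L
pCO2 = [CO2*]/KH = 3.126×10^-5 / 4.074×10^-2 = 767 μatm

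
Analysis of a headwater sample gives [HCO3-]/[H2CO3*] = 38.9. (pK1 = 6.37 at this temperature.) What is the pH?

From K1 = [H⁺][HCO3-]/[H2CO3*]:  pH = pK1 + log₁₀([HCO3-]/[H2CO3*])
log₁₀(38.9) = +1.590
pH = 6.37 + (+1.590) = 7.96

pH = 7.96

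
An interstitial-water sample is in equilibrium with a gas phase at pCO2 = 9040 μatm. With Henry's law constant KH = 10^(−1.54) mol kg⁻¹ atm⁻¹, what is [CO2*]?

[CO2*] = 261 μmol/kg

KH = 10^(−1.54) = 2.884×10^-2 mol kg⁻¹ atm⁻¹
[CO2*] = KH · pCO2 = 2.884×10^-2 × 9040×10^-6 atm = 2.61×10^-4 mol/kg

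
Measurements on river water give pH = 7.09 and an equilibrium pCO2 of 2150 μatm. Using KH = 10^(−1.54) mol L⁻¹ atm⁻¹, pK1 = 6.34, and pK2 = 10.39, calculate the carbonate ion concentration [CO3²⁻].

[CO3²⁻] = 0.175 μmol/L

[CO2*] = KH · pCO2 = 10^(−1.54) × 2150×10^-6 = 6.201×10^-5 mol/L
α₀ = 1/(1 + K1/[H⁺] + K1K2/[H⁺]²) = 1/(1 + 10^+0.75 + 10^-2.55) = 0.1509
DIC = [CO2*]/α₀ = 6.201×10^-5 / 0.1509 = 0.4109 mmol/L
[CO3²⁻] = α₂·DIC; α₂ = 0.0004253, so [CO3²⁻] = 0.0004253 × 0.4109 = 0.000175 mmol/L = 0.175 μmol/L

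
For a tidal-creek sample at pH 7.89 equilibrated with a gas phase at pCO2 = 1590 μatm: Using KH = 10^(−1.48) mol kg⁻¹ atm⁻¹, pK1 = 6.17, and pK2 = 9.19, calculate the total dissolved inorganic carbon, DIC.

DIC = 2.95 mmol/kg

[CO2*] = KH · pCO2 = 10^(−1.48) × 1590×10^-6 = 5.265×10^-5 mol/kg
α₀ = 1/(1 + K1/[H⁺] + K1K2/[H⁺]²) = 1/(1 + 10^+1.72 + 10^+0.42) = 0.01782
DIC = [CO2*]/α₀ = 5.265×10^-5 / 0.01782 = 2.95 mmol/kg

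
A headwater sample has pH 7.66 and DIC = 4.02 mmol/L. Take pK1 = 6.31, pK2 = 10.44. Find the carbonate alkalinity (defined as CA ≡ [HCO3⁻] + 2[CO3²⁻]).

CA = [HCO3⁻] + 2[CO3²⁻] = (α₁ + 2α₂)·DIC
At pH 7.66: [H⁺]/K1 = 10^-1.35 = 0.044668, K2/[H⁺] = 10^-2.78 = 0.0016596
α₁ = 1/(1 + 0.044668 + 0.0016596) = 1/1.0463 = 0.9557; α₂ = α₁·K2/[H⁺] = 0.001586
α₁ + 2α₂ = 0.9589
CA = 0.9589 × 4.02 = 3.85 mmol/L

CA = 3.85 mmol/L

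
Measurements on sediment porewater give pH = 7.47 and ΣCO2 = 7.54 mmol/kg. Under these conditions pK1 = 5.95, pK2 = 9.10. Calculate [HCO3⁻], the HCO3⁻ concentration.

[HCO3⁻] = 7.16 mmol/kg

α₁ = 1 / (1 + [H⁺]/K1 + K2/[H⁺]) = 1 / (1 + 10^-1.52 + 10^-1.63)
   = 1 / (1 + 0.030200 + 0.023442) = 1/1.0536 = 0.9491
[HCO3⁻] = α₁ × DIC = 0.9491 × 7.54 = 7.16 mmol/kg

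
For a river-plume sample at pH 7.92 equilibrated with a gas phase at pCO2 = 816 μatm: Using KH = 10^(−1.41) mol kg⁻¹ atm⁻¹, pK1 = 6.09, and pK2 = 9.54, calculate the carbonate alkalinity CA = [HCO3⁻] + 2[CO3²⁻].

[CO2*] = KH · pCO2 = 10^(−1.41) × 816×10^-6 = 3.175×10^-5 mol/kg
α₀ = 1/(1 + K1/[H⁺] + K1K2/[H⁺]²) = 1/(1 + 10^+1.83 + 10^+0.21) = 0.01424
DIC = [CO2*]/α₀ = 3.175×10^-5 / 0.01424 = 2.230 mmol/kg
CA = (α₁ + 2α₂)·DIC = (0.9627 + 2×0.02309) × 2.230 = 2.25 mmol/kg

CA = 2.25 mmol/kg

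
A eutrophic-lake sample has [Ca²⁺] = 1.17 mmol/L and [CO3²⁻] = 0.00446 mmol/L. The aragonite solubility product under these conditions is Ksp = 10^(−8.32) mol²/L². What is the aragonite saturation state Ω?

Ω = 1.09

Ksp = 10^(−8.32) = 4.786×10^-9
Ω = [Ca²⁺][CO3²⁻]/Ksp = (1.17×10^-3)(0.00446×10^-3) / 4.786×10^-9 = 1.09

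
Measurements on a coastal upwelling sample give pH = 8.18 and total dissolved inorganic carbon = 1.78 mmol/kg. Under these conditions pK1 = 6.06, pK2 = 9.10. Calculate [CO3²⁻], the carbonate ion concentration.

[CO3²⁻] = 0.190 mmol/kg

α₂ = 1 / (1 + [H⁺]/K2 + [H⁺]²/(K1K2)) = 1 / (1 + 10^+0.92 + 10^-1.20)
   = 1 / (1 + 8.3176 + 0.063096) = 1/9.3807 = 0.1066
[CO3²⁻] = α₂ × DIC = 0.1066 × 1.78 = 0.190 mmol/kg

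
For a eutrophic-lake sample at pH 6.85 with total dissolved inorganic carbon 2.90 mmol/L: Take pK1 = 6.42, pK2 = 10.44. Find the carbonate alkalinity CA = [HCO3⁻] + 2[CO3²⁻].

CA = 2.12 mmol/L

CA = [HCO3⁻] + 2[CO3²⁻] = (α₁ + 2α₂)·DIC
At pH 6.85: [H⁺]/K1 = 10^-0.43 = 0.37154, K2/[H⁺] = 10^-3.59 = 0.00025704
α₁ = 1/(1 + 0.37154 + 0.00025704) = 1/1.3718 = 0.7290; α₂ = α₁·K2/[H⁺] = 0.0001874
α₁ + 2α₂ = 0.7293
CA = 0.7293 × 2.90 = 2.12 mmol/L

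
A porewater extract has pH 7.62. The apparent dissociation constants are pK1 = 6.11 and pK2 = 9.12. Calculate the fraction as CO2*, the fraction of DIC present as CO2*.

α₀ = 1 / (1 + K1/[H⁺] + K1K2/[H⁺]²) = 1 / (1 + 10^+1.51 + 10^+0.01)
   = 1 / (1 + 32.359 + 1.0233) = 1/34.383 = 0.02908

α₀ = 0.0291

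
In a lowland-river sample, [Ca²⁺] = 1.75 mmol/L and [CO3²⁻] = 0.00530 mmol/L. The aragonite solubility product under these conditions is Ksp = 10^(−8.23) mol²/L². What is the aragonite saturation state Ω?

Ksp = 10^(−8.23) = 5.888×10^-9
Ω = [Ca²⁺][CO3²⁻]/Ksp = (1.75×10^-3)(0.00530×10^-3) / 5.888×10^-9 = 1.58

Ω = 1.58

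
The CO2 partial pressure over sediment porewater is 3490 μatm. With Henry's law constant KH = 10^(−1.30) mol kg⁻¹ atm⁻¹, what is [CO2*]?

[CO2*] = 175 μmol/kg

KH = 10^(−1.30) = 5.012×10^-2 mol kg⁻¹ atm⁻¹
[CO2*] = KH · pCO2 = 5.012×10^-2 × 3490×10^-6 atm = 1.75×10^-4 mol/kg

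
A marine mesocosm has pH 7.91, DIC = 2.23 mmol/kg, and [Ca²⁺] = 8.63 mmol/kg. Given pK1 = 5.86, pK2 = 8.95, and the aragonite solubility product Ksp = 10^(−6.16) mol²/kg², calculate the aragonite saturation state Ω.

α₂ = 1 / (1 + [H⁺]/K2 + [H⁺]²/(K1K2)) = 1 / (1 + 10^+1.04 + 10^-1.01)
   = 1 / (1 + 10.965 + 0.097724) = 1/12.063 = 0.08290
[CO3²⁻] = α₂ × DIC = 0.08290 × 2.23 = 0.1849 mmol/kg
Ksp = 10^(−6.16) = 6.918×10^-7
Ω = [Ca²⁺][CO3²⁻]/Ksp = (8.63×10^-3)(1.849×10^-4) / 6.918×10^-7 = 2.31

Ω = 2.31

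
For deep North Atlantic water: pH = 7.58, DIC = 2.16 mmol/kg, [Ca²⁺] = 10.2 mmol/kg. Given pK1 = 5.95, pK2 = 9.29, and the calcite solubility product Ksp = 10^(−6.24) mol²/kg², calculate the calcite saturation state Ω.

Ω = 0.716

α₂ = 1 / (1 + [H⁺]/K2 + [H⁺]²/(K1K2)) = 1 / (1 + 10^+1.71 + 10^+0.08)
   = 1 / (1 + 51.286 + 1.2023) = 1/53.488 = 0.01870
[CO3²⁻] = α₂ × DIC = 0.01870 × 2.16 = 0.04038 mmol/kg
Ksp = 10^(−6.24) = 5.754×10^-7
Ω = [Ca²⁺][CO3²⁻]/Ksp = (10.2×10^-3)(4.038×10^-5) / 5.754×10^-7 = 0.716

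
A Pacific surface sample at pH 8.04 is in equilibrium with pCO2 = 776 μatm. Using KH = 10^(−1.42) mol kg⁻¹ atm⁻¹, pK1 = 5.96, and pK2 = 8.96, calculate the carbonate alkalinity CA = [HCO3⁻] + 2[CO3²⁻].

CA = 4.40 mmol/kg

[CO2*] = KH · pCO2 = 10^(−1.42) × 776×10^-6 = 2.950×10^-5 mol/kg
α₀ = 1/(1 + K1/[H⁺] + K1K2/[H⁺]²) = 1/(1 + 10^+2.08 + 10^+1.16) = 0.007370
DIC = [CO2*]/α₀ = 2.950×10^-5 / 0.007370 = 4.003 mmol/kg
CA = (α₁ + 2α₂)·DIC = (0.8861 + 2×0.1065) × 4.003 = 4.40 mmol/kg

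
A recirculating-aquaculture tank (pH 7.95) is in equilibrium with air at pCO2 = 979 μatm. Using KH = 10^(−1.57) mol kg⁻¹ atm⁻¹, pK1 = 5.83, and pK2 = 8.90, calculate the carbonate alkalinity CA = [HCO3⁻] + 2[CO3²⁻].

CA = 4.25 mmol/kg

[CO2*] = KH · pCO2 = 10^(−1.57) × 979×10^-6 = 2.635×10^-5 mol/kg
α₀ = 1/(1 + K1/[H⁺] + K1K2/[H⁺]²) = 1/(1 + 10^+2.12 + 10^+1.17) = 0.006774
DIC = [CO2*]/α₀ = 2.635×10^-5 / 0.006774 = 3.890 mmol/kg
CA = (α₁ + 2α₂)·DIC = (0.8930 + 2×0.1002) × 3.890 = 4.25 mmol/kg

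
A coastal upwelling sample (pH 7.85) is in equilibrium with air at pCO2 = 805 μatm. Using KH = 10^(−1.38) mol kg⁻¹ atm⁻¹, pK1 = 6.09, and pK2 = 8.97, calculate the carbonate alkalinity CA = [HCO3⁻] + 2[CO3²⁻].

CA = 2.22 mmol/kg

[CO2*] = KH · pCO2 = 10^(−1.38) × 805×10^-6 = 3.356×10^-5 mol/kg
α₀ = 1/(1 + K1/[H⁺] + K1K2/[H⁺]²) = 1/(1 + 10^+1.76 + 10^+0.64) = 0.01590
DIC = [CO2*]/α₀ = 3.356×10^-5 / 0.01590 = 2.111 mmol/kg
CA = (α₁ + 2α₂)·DIC = (0.9147 + 2×0.06939) × 2.111 = 2.22 mmol/kg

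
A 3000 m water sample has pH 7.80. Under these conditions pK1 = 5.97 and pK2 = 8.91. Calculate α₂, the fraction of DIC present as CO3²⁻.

α₂ = 0.0711

α₂ = 1 / (1 + [H⁺]/K2 + [H⁺]²/(K1K2)) = 1 / (1 + 10^+1.11 + 10^-0.72)
   = 1 / (1 + 12.882 + 0.19055) = 1/14.073 = 0.07106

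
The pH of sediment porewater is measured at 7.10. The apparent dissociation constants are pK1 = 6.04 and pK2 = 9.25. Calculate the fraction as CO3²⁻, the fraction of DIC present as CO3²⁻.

α₂ = 1 / (1 + [H⁺]/K2 + [H⁺]²/(K1K2)) = 1 / (1 + 10^+2.15 + 10^+1.09)
   = 1 / (1 + 141.25 + 12.303) = 1/154.56 = 0.006470

α₂ = 0.00647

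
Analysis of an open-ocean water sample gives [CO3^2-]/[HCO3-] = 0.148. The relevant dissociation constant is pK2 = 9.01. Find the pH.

From K2 = [H⁺][CO3^2-]/[HCO3-]:  pH = pK2 + log₁₀([CO3^2-]/[HCO3-])
log₁₀(0.148) = -0.830
pH = 9.01 + (-0.830) = 8.18

pH = 8.18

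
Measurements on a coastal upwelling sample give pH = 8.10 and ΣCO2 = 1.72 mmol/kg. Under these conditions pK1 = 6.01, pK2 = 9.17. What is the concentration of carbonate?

α₂ = 1 / (1 + [H⁺]/K2 + [H⁺]²/(K1K2)) = 1 / (1 + 10^+1.07 + 10^-1.02)
   = 1 / (1 + 11.749 + 0.095499) = 1/12.844 = 0.07785
[CO3²⁻] = α₂ × DIC = 0.07785 × 1.72 = 0.134 mmol/kg

[CO3²⁻] = 0.134 mmol/kg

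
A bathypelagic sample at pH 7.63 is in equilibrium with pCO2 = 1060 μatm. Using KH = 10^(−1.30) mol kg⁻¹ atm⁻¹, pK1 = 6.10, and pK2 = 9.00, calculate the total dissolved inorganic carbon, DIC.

[CO2*] = KH · pCO2 = 10^(−1.30) × 1060×10^-6 = 5.313×10^-5 mol/kg
α₀ = 1/(1 + K1/[H⁺] + K1K2/[H⁺]²) = 1/(1 + 10^+1.53 + 10^+0.16) = 0.02753
DIC = [CO2*]/α₀ = 5.313×10^-5 / 0.02753 = 1.93 mmol/kg

DIC = 1.93 mmol/kg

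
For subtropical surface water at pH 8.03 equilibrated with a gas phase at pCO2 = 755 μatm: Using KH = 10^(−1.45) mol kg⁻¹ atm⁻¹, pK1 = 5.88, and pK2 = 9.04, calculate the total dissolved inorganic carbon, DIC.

[CO2*] = KH · pCO2 = 10^(−1.45) × 755×10^-6 = 2.679×10^-5 mol/kg
α₀ = 1/(1 + K1/[H⁺] + K1K2/[H⁺]²) = 1/(1 + 10^+2.15 + 10^+1.14) = 0.006408
DIC = [CO2*]/α₀ = 2.679×10^-5 / 0.006408 = 4.18 mmol/kg

DIC = 4.18 mmol/kg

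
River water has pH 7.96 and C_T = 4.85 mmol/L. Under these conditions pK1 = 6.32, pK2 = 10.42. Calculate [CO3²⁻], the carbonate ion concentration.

α₂ = 1 / (1 + [H⁺]/K2 + [H⁺]²/(K1K2)) = 1 / (1 + 10^+2.46 + 10^+0.82)
   = 1 / (1 + 288.40 + 6.6069) = 1/296.01 = 0.003378
[CO3²⁻] = α₂ × DIC = 0.003378 × 4.85 = 0.0164 mmol/L = 16.4 μmol/L

[CO3²⁻] = 16.4 μmol/L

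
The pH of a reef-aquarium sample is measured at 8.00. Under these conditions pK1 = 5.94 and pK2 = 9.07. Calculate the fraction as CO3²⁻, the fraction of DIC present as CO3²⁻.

α₂ = 0.0778

α₂ = 1 / (1 + [H⁺]/K2 + [H⁺]²/(K1K2)) = 1 / (1 + 10^+1.07 + 10^-0.99)
   = 1 / (1 + 11.749 + 0.10233) = 1/12.851 = 0.07781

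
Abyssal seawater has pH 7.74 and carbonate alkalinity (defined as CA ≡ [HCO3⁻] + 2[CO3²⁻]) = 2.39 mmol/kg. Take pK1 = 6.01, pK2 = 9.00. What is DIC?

CA = [HCO3⁻] + 2[CO3²⁻] = (α₁ + 2α₂)·DIC
At pH 7.74: [H⁺]/K1 = 10^-1.73 = 0.018621, K2/[H⁺] = 10^-1.26 = 0.054954
α₁ = 1/(1 + 0.018621 + 0.054954) = 1/1.0736 = 0.9315; α₂ = α₁·K2/[H⁺] = 0.05119
α₁ + 2α₂ = 1.0338
DIC = CA / (α₁ + 2α₂) = 2.39 / 1.0338 = 2.31 mmol/kg

DIC = 2.31 mmol/kg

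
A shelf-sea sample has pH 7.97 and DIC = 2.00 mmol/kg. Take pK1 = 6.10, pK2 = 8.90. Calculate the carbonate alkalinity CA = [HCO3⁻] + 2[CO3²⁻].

CA = [HCO3⁻] + 2[CO3²⁻] = (α₁ + 2α₂)·DIC
At pH 7.97: [H⁺]/K1 = 10^-1.87 = 0.013490, K2/[H⁺] = 10^-0.93 = 0.11749
α₁ = 1/(1 + 0.013490 + 0.11749) = 1/1.1310 = 0.8842; α₂ = α₁·K2/[H⁺] = 0.1039
α₁ + 2α₂ = 1.0920
CA = 1.0920 × 2.00 = 2.18 mmol/kg

CA = 2.18 mmol/kg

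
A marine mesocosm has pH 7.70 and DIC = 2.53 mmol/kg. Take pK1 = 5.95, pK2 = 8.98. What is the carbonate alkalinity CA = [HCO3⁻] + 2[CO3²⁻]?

CA = [HCO3⁻] + 2[CO3²⁻] = (α₁ + 2α₂)·DIC
At pH 7.70: [H⁺]/K1 = 10^-1.75 = 0.017783, K2/[H⁺] = 10^-1.28 = 0.052481
α₁ = 1/(1 + 0.017783 + 0.052481) = 1/1.0703 = 0.9343; α₂ = α₁·K2/[H⁺] = 0.04904
α₁ + 2α₂ = 1.0324
CA = 1.0324 × 2.53 = 2.61 mmol/kg

CA = 2.61 mmol/kg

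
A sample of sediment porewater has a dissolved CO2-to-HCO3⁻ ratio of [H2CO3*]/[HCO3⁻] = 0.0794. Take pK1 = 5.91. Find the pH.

From K1 = [H⁺][HCO3⁻]/[H2CO3*]:  pH = pK1 − log₁₀([H2CO3*]/[HCO3⁻])
log₁₀(0.0794) = -1.100
pH = 5.91 − (-1.100) = 7.01

pH = 7.01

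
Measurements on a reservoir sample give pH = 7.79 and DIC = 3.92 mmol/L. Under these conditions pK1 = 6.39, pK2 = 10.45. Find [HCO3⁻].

[HCO3⁻] = 3.76 mmol/L

α₁ = 1 / (1 + [H⁺]/K1 + K2/[H⁺]) = 1 / (1 + 10^-1.40 + 10^-2.66)
   = 1 / (1 + 0.039811 + 0.0021878) = 1/1.0420 = 0.9597
[HCO3⁻] = α₁ × DIC = 0.9597 × 3.92 = 3.76 mmol/L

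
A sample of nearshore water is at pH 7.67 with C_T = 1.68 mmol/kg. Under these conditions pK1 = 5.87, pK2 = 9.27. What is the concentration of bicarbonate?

[HCO3⁻] = 1.61 mmol/kg

α₁ = 1 / (1 + [H⁺]/K1 + K2/[H⁺]) = 1 / (1 + 10^-1.80 + 10^-1.60)
   = 1 / (1 + 0.015849 + 0.025119) = 1/1.0410 = 0.9606
[HCO3⁻] = α₁ × DIC = 0.9606 × 1.68 = 1.61 mmol/kg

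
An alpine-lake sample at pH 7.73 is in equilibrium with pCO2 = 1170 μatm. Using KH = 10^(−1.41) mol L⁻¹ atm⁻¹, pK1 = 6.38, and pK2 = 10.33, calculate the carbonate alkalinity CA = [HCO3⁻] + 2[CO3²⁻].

CA = 1.02 mmol/L

[CO2*] = KH · pCO2 = 10^(−1.41) × 1170×10^-6 = 4.552×10^-5 mol/L
α₀ = 1/(1 + K1/[H⁺] + K1K2/[H⁺]²) = 1/(1 + 10^+1.35 + 10^-1.25) = 0.04266
DIC = [CO2*]/α₀ = 4.552×10^-5 / 0.04266 = 1.067 mmol/L
CA = (α₁ + 2α₂)·DIC = (0.9549 + 2×0.002399) × 1.067 = 1.02 mmol/L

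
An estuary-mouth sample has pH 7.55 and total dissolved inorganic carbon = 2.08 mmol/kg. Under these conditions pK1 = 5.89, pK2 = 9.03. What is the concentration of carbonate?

α₂ = 1 / (1 + [H⁺]/K2 + [H⁺]²/(K1K2)) = 1 / (1 + 10^+1.48 + 10^-0.18)
   = 1 / (1 + 30.200 + 0.66069) = 1/31.860 = 0.03139
[CO3²⁻] = α₂ × DIC = 0.03139 × 2.08 = 0.0653 mmol/kg

[CO3²⁻] = 0.0653 mmol/kg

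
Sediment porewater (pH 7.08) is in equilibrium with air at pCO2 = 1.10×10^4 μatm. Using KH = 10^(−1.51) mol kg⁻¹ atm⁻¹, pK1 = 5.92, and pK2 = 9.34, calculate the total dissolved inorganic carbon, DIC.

[CO2*] = KH · pCO2 = 10^(−1.51) × 1.10×10^4×10^-6 = 3.399×10^-4 mol/kg
α₀ = 1/(1 + K1/[H⁺] + K1K2/[H⁺]²) = 1/(1 + 10^+1.16 + 10^-1.10) = 0.06438
DIC = [CO2*]/α₀ = 3.399×10^-4 / 0.06438 = 5.28 mmol/kg

DIC = 5.28 mmol/kg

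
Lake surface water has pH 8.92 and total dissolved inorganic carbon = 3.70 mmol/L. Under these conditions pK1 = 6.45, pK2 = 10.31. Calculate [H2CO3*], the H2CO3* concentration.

α₀ = 1 / (1 + K1/[H⁺] + K1K2/[H⁺]²) = 1 / (1 + 10^+2.47 + 10^+1.08)
   = 1 / (1 + 295.12 + 12.023) = 1/308.14 = 0.003245
[CO2*] = α₀ × DIC = 0.003245 × 3.70 = 0.0120 mmol/L = 12.0 μmol/L

[CO2*] = 12.0 μmol/L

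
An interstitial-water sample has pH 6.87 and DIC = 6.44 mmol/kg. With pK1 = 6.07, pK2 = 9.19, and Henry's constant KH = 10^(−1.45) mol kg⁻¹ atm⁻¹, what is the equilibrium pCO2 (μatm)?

pCO2 = 2.47×10^4 μatm

α₀ = 1 / (1 + K1/[H⁺] + K1K2/[H⁺]²) = 1 / (1 + 10^+0.80 + 10^-1.52)
   = 1 / (1 + 6.3096 + 0.030200) = 1/7.3398 = 0.1362
[CO2*] = α₀ × DIC = 0.1362 × 6.44 = 0.8774 mmol/kg
pCO2 = [CO2*]/KH = 8.774×10^-4 / 3.548×10^-2 = 2.47×10^4 μatm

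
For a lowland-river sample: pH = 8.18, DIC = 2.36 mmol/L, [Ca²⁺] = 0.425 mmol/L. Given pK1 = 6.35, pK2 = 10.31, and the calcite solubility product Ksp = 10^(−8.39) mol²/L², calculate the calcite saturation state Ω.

α₂ = 1 / (1 + [H⁺]/K2 + [H⁺]²/(K1K2)) = 1 / (1 + 10^+2.13 + 10^+0.30)
   = 1 / (1 + 134.90 + 1.9953) = 1/137.89 = 0.007252
[CO3²⁻] = α₂ × DIC = 0.007252 × 2.36 = 0.01711 mmol/L = 17.11 μmol/L
Ksp = 10^(−8.39) = 4.074×10^-9
Ω = [Ca²⁺][CO3²⁻]/Ksp = (0.425×10^-3)(1.711×10^-5) / 4.074×10^-9 = 1.79

Ω = 1.79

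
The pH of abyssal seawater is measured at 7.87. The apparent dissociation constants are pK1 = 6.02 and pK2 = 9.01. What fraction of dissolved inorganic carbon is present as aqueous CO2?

α₀ = 0.0130

α₀ = 1 / (1 + K1/[H⁺] + K1K2/[H⁺]²) = 1 / (1 + 10^+1.85 + 10^+0.71)
   = 1 / (1 + 70.795 + 5.1286) = 1/76.923 = 0.01300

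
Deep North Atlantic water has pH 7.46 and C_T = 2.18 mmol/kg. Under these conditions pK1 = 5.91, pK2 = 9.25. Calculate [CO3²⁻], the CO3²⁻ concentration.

α₂ = 1 / (1 + [H⁺]/K2 + [H⁺]²/(K1K2)) = 1 / (1 + 10^+1.79 + 10^+0.24)
   = 1 / (1 + 61.660 + 1.7378) = 1/64.397 = 0.01553
[CO3²⁻] = α₂ × DIC = 0.01553 × 2.18 = 0.0339 mmol/kg

[CO3²⁻] = 0.0339 mmol/kg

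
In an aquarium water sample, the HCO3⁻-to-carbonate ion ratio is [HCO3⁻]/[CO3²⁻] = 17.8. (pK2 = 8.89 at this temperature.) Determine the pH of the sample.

pH = 7.64

From K2 = [H⁺][CO3²⁻]/[HCO3⁻]:  pH = pK2 − log₁₀([HCO3⁻]/[CO3²⁻])
log₁₀(17.8) = +1.250
pH = 8.89 − (+1.250) = 7.64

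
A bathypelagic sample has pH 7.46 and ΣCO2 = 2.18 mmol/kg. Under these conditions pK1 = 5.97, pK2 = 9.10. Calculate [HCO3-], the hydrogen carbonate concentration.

[HCO3⁻] = 2.07 mmol/kg

α₁ = 1 / (1 + [H⁺]/K1 + K2/[H⁺]) = 1 / (1 + 10^-1.49 + 10^-1.64)
   = 1 / (1 + 0.032359 + 0.022909) = 1/1.0553 = 0.9476
[HCO3⁻] = α₁ × DIC = 0.9476 × 2.18 = 2.07 mmol/kg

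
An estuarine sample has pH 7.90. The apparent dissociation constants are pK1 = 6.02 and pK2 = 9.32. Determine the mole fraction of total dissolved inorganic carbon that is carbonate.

α₂ = 1 / (1 + [H⁺]/K2 + [H⁺]²/(K1K2)) = 1 / (1 + 10^+1.42 + 10^-0.46)
   = 1 / (1 + 26.303 + 0.34674) = 1/27.649 = 0.03617

α₂ = 0.0362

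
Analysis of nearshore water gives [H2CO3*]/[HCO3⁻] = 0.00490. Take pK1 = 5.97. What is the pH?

From K1 = [H⁺][HCO3⁻]/[H2CO3*]:  pH = pK1 − log₁₀([H2CO3*]/[HCO3⁻])
log₁₀(0.00490) = -2.310
pH = 5.97 − (-2.310) = 8.28

pH = 8.28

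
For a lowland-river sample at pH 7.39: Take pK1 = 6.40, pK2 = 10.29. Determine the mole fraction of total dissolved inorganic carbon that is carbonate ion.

α₂ = 0.00114

α₂ = 1 / (1 + [H⁺]/K2 + [H⁺]²/(K1K2)) = 1 / (1 + 10^+2.90 + 10^+1.91)
   = 1 / (1 + 794.33 + 81.283) = 1/876.61 = 0.001141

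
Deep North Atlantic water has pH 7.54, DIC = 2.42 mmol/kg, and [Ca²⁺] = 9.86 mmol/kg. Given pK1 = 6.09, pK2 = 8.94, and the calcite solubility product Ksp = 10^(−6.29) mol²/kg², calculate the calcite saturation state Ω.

α₂ = 1 / (1 + [H⁺]/K2 + [H⁺]²/(K1K2)) = 1 / (1 + 10^+1.40 + 10^-0.05)
   = 1 / (1 + 25.119 + 0.89125) = 1/27.010 = 0.03702
[CO3²⁻] = α₂ × DIC = 0.03702 × 2.42 = 0.08960 mmol/kg
Ksp = 10^(−6.29) = 5.129×10^-7
Ω = [Ca²⁺][CO3²⁻]/Ksp = (9.86×10^-3)(8.960×10^-5) / 5.129×10^-7 = 1.72

Ω = 1.72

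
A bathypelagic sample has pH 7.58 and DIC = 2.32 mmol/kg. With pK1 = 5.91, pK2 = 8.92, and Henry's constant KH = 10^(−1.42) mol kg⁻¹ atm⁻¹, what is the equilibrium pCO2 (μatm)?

α₀ = 1 / (1 + K1/[H⁺] + K1K2/[H⁺]²) = 1 / (1 + 10^+1.67 + 10^+0.33)
   = 1 / (1 + 46.774 + 2.1380) = 1/49.911 = 0.02004
[CO2*] = α₀ × DIC = 0.02004 × 2.32 = 0.04648 mmol/kg
pCO2 = [CO2*]/KH = 4.648×10^-5 / 3.802×10^-2 = 1220 μatm

pCO2 = 1220 μatm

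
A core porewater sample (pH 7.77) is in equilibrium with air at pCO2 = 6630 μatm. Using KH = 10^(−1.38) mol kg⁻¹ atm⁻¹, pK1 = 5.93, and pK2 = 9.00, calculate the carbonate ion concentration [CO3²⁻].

[CO2*] = KH · pCO2 = 10^(−1.38) × 6630×10^-6 = 2.764×10^-4 mol/kg
α₀ = 1/(1 + K1/[H⁺] + K1K2/[H⁺]²) = 1/(1 + 10^+1.84 + 10^+0.61) = 0.01347
DIC = [CO2*]/α₀ = 2.764×10^-4 / 0.01347 = 20.52 mmol/kg
[CO3²⁻] = α₂·DIC; α₂ = 0.05486, so [CO3²⁻] = 0.05486 × 20.52 = 1.13 mmol/kg

[CO3²⁻] = 1.13 mmol/kg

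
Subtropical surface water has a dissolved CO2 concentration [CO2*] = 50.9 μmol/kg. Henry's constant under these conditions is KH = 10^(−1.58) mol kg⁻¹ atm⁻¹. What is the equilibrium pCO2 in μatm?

KH = 10^(−1.58) = 2.630×10^-2 mol kg⁻¹ atm⁻¹
pCO2 = [CO2*]/KH = 50.9×10^-6 / 2.630×10^-2 = 1.94×10^-3 atm = 1940 μatm

pCO2 = 1940 μatm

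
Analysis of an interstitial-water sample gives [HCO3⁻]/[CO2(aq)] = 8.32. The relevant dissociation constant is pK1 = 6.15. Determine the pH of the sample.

From K1 = [H⁺][HCO3⁻]/[CO2(aq)]:  pH = pK1 + log₁₀([HCO3⁻]/[CO2(aq)])
log₁₀(8.32) = +0.920
pH = 6.15 + (+0.920) = 7.07

pH = 7.07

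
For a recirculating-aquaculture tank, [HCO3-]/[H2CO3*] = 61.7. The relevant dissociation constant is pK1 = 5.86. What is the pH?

pH = 7.65

From K1 = [H⁺][HCO3-]/[H2CO3*]:  pH = pK1 + log₁₀([HCO3-]/[H2CO3*])
log₁₀(61.7) = +1.790
pH = 5.86 + (+1.790) = 7.65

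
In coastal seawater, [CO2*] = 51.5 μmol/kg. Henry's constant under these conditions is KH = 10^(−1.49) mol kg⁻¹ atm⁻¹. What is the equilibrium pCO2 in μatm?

pCO2 = 1590 μatm

KH = 10^(−1.49) = 3.236×10^-2 mol kg⁻¹ atm⁻¹
pCO2 = [CO2*]/KH = 51.5×10^-6 / 3.236×10^-2 = 1.59×10^-3 atm = 1590 μatm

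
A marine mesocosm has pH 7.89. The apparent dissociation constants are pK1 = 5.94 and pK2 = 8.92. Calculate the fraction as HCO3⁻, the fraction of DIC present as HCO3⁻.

α₁ = 1 / (1 + [H⁺]/K1 + K2/[H⁺]) = 1 / (1 + 10^-1.95 + 10^-1.03)
   = 1 / (1 + 0.011220 + 0.093325) = 1/1.1045 = 0.9053

α₁ = 0.905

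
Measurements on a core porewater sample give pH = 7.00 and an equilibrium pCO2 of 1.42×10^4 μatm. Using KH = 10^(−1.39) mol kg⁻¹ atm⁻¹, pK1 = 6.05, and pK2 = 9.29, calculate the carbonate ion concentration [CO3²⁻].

[CO3²⁻] = 0.0264 mmol/kg

[CO2*] = KH · pCO2 = 10^(−1.39) × 1.42×10^4×10^-6 = 5.785×10^-4 mol/kg
α₀ = 1/(1 + K1/[H⁺] + K1K2/[H⁺]²) = 1/(1 + 10^+0.95 + 10^-1.34) = 0.1004
DIC = [CO2*]/α₀ = 5.785×10^-4 / 0.1004 = 5.761 mmol/kg
[CO3²⁻] = α₂·DIC; α₂ = 0.004590, so [CO3²⁻] = 0.004590 × 5.761 = 0.0264 mmol/kg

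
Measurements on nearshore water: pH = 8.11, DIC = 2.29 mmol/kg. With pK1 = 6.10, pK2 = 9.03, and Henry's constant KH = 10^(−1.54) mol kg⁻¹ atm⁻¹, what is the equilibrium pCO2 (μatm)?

pCO2 = 687 μatm

α₀ = 1 / (1 + K1/[H⁺] + K1K2/[H⁺]²) = 1 / (1 + 10^+2.01 + 10^+1.09)
   = 1 / (1 + 102.33 + 12.303) = 1/115.63 = 0.008648
[CO2*] = α₀ × DIC = 0.008648 × 2.29 = 0.01980 mmol/kg = 19.80 μmol/kg
pCO2 = [CO2*]/KH = 1.980×10^-5 / 2.884×10^-2 = 687 μatm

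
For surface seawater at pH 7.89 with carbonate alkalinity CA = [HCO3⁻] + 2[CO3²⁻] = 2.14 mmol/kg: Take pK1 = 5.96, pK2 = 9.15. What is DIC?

DIC = 2.06 mmol/kg

CA = [HCO3⁻] + 2[CO3²⁻] = (α₁ + 2α₂)·DIC
At pH 7.89: [H⁺]/K1 = 10^-1.93 = 0.011749, K2/[H⁺] = 10^-1.26 = 0.054954
α₁ = 1/(1 + 0.011749 + 0.054954) = 1/1.0667 = 0.9375; α₂ = α₁·K2/[H⁺] = 0.05152
α₁ + 2α₂ = 1.0405
DIC = CA / (α₁ + 2α₂) = 2.14 / 1.0405 = 2.06 mmol/kg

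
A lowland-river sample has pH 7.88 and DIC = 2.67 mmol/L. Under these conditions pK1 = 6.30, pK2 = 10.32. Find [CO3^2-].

α₂ = 1 / (1 + [H⁺]/K2 + [H⁺]²/(K1K2)) = 1 / (1 + 10^+2.44 + 10^+0.86)
   = 1 / (1 + 275.42 + 7.2444) = 1/283.67 = 0.003525
[CO3²⁻] = α₂ × DIC = 0.003525 × 2.67 = 0.00941 mmol/L = 9.41 μmol/L

[CO3²⁻] = 9.41 μmol/L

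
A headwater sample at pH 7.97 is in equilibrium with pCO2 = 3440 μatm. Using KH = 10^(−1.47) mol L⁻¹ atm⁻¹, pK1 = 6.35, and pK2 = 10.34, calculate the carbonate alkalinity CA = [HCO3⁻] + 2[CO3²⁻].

[CO2*] = KH · pCO2 = 10^(−1.47) × 3440×10^-6 = 1.166×10^-4 mol/L
α₀ = 1/(1 + K1/[H⁺] + K1K2/[H⁺]²) = 1/(1 + 10^+1.62 + 10^-0.75) = 0.02333
DIC = [CO2*]/α₀ = 1.166×10^-4 / 0.02333 = 4.996 mmol/L
CA = (α₁ + 2α₂)·DIC = (0.9725 + 2×0.004149) × 4.996 = 4.90 mmol/L

CA = 4.90 mmol/L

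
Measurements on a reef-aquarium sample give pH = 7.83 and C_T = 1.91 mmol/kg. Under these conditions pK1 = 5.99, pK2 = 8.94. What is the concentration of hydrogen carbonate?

α₁ = 1 / (1 + [H⁺]/K1 + K2/[H⁺]) = 1 / (1 + 10^-1.84 + 10^-1.11)
   = 1 / (1 + 0.014454 + 0.077625) = 1/1.0921 = 0.9157
[HCO3⁻] = α₁ × DIC = 0.9157 × 1.91 = 1.75 mmol/kg

[HCO3⁻] = 1.75 mmol/kg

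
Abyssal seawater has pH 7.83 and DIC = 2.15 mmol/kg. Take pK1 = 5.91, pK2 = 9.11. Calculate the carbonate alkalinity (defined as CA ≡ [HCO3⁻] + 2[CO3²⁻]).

CA = 2.23 mmol/kg

CA = [HCO3⁻] + 2[CO3²⁻] = (α₁ + 2α₂)·DIC
At pH 7.83: [H⁺]/K1 = 10^-1.92 = 0.012023, K2/[H⁺] = 10^-1.28 = 0.052481
α₁ = 1/(1 + 0.012023 + 0.052481) = 1/1.0645 = 0.9394; α₂ = α₁·K2/[H⁺] = 0.04930
α₁ + 2α₂ = 1.0380
CA = 1.0380 × 2.15 = 2.23 mmol/kg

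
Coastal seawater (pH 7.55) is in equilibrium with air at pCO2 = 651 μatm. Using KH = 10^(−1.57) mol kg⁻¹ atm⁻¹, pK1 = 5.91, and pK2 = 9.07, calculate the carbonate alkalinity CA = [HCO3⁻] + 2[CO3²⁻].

CA = 0.811 mmol/kg

[CO2*] = KH · pCO2 = 10^(−1.57) × 651×10^-6 = 1.752×10^-5 mol/kg
α₀ = 1/(1 + K1/[H⁺] + K1K2/[H⁺]²) = 1/(1 + 10^+1.64 + 10^+0.12) = 0.02175
DIC = [CO2*]/α₀ = 1.752×10^-5 / 0.02175 = 0.8055 mmol/kg
CA = (α₁ + 2α₂)·DIC = (0.9496 + 2×0.02868) × 0.8055 = 0.811 mmol/kg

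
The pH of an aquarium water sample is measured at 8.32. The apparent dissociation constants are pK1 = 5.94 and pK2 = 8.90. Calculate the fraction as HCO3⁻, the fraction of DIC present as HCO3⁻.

α₁ = 0.789

α₁ = 1 / (1 + [H⁺]/K1 + K2/[H⁺]) = 1 / (1 + 10^-2.38 + 10^-0.58)
   = 1 / (1 + 0.0041687 + 0.26303) = 1/1.2672 = 0.7891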